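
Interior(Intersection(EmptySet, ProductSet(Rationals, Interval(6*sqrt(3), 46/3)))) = EmptySet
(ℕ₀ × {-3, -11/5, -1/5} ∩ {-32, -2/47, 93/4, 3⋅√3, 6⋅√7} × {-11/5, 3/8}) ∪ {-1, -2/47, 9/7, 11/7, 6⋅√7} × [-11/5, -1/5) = {-1, -2/47, 9/7, 11/7, 6⋅√7} × [-11/5, -1/5)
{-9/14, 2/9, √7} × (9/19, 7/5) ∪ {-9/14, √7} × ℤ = ({-9/14, √7} × ℤ) ∪ ({-9/14, 2/9, √7} × (9/19, 7/5))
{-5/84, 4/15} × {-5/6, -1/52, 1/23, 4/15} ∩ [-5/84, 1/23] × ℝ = {-5/84} × {-5/6, -1/52, 1/23, 4/15}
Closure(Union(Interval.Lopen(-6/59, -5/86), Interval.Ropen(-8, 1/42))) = Interval(-8, 1/42)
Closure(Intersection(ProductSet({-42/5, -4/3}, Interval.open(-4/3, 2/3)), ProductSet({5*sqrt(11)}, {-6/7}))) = EmptySet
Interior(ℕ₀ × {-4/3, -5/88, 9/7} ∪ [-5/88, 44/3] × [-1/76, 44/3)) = (((-5/88, 44/3) ∪ ((-5/88, 44/3) \ ℕ₀)) × ((-1/76, 9/7) ∪ (9/7, 44/3))) ∪ ((((-5/88, 44/3) \ ℕ₀ \ (-5/88, 44/3)) ∪ ((-5/88, 44/3) \ (ℕ₀ ∪ (ℕ₀ \ (-5/88, 44/3))))) × (-1/76, 44/3)) ∪ ((({0, 1, …, 14} \ ℕ₀ \ (-5/88, 44/3)) ∪ (ℕ₀ \ ({-5/88, 44/3} ∪ (ℕ₀ \ (-5/88, 44/3)))) ∪ (ℕ₀ \ ([-5/88, 44/3] ∪ (ℕ₀ \ (-5/88, 44/3))))) × {9/7})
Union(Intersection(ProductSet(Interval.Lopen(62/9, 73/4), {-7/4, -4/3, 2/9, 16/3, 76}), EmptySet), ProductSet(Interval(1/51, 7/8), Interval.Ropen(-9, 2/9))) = ProductSet(Interval(1/51, 7/8), Interval.Ropen(-9, 2/9))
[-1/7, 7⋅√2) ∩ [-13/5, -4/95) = [-1/7, -4/95)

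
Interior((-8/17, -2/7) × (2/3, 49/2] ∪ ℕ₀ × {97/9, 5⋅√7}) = ((-8/17, -2/7) \ ℕ₀ \ (-8/17, -2/7) × (2/3, 49/2)) ∪ (ℕ₀ \ ({-8/17, -2/7} ∪ (ℕ₀ \ (-8/17, -2/7))) × {97/9, 5⋅√7}) ∪ ((-8/17, -2/7) × ((2/3, 97/9) ∪ (97/9, 5⋅√7) ∪ (5⋅√7, 49/2)))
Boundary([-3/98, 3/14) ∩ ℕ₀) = {0}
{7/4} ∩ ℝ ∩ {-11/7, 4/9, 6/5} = ∅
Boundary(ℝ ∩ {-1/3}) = {-1/3}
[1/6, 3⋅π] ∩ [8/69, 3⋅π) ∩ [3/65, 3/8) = [1/6, 3/8)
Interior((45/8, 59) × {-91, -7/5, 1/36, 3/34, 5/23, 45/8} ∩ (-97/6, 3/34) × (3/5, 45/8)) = ∅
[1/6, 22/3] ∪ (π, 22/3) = [1/6, 22/3]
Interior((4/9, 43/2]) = (4/9, 43/2)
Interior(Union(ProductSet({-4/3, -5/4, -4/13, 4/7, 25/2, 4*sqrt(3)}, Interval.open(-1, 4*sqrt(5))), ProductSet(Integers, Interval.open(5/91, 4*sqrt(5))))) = EmptySet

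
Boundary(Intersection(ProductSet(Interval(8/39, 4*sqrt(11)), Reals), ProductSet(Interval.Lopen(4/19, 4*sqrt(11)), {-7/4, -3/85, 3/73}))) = ProductSet(Interval(4/19, 4*sqrt(11)), {-7/4, -3/85, 3/73})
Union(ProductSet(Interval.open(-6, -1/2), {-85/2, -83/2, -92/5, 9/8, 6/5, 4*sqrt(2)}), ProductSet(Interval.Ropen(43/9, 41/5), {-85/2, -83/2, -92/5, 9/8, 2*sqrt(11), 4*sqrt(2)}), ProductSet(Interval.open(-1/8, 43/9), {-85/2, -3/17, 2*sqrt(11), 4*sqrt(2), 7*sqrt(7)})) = Union(ProductSet(Interval.open(-6, -1/2), {-85/2, -83/2, -92/5, 9/8, 6/5, 4*sqrt(2)}), ProductSet(Interval.open(-1/8, 43/9), {-85/2, -3/17, 2*sqrt(11), 4*sqrt(2), 7*sqrt(7)}), ProductSet(Interval.Ropen(43/9, 41/5), {-85/2, -83/2, -92/5, 9/8, 2*sqrt(11), 4*sqrt(2)}))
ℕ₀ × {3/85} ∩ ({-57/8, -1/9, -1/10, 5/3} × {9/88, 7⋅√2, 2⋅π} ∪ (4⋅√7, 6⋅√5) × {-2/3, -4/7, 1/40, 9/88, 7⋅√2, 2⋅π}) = ∅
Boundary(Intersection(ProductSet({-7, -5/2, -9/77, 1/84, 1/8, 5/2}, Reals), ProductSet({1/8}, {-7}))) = ProductSet({1/8}, {-7})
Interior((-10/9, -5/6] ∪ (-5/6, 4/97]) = (-10/9, 4/97)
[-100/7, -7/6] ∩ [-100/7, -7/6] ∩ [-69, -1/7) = [-100/7, -7/6]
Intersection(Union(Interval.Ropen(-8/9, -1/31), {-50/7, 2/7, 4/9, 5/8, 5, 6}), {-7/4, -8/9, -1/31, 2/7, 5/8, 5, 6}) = {-8/9, 2/7, 5/8, 5, 6}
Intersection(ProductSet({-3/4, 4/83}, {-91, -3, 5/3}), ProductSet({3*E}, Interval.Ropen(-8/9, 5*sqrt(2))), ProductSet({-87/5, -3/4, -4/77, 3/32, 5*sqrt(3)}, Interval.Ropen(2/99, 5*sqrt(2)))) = EmptySet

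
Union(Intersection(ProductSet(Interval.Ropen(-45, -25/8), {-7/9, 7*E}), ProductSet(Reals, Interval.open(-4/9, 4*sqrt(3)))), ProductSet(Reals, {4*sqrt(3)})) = ProductSet(Reals, {4*sqrt(3)})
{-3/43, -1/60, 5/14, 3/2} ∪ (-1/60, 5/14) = {-3/43, 3/2} ∪ [-1/60, 5/14]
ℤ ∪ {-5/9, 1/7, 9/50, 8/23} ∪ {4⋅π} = ℤ ∪ {-5/9, 1/7, 9/50, 8/23, 4⋅π}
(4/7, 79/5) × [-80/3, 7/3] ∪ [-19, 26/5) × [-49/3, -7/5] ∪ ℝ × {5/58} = (ℝ × {5/58}) ∪ ([-19, 26/5) × [-49/3, -7/5]) ∪ ((4/7, 79/5) × [-80/3, 7/3])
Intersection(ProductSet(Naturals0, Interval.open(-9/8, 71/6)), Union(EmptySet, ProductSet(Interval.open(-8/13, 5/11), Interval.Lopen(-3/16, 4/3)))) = ProductSet(Range(0, 1, 1), Interval.Lopen(-3/16, 4/3))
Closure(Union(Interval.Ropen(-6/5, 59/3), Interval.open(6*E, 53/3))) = Interval(-6/5, 59/3)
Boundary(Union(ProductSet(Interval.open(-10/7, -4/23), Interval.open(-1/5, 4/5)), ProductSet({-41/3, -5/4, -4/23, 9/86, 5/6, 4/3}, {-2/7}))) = Union(ProductSet({-10/7, -4/23}, Interval(-1/5, 4/5)), ProductSet({-41/3, -5/4, -4/23, 9/86, 5/6, 4/3}, {-2/7}), ProductSet(Interval(-10/7, -4/23), {-1/5, 4/5}))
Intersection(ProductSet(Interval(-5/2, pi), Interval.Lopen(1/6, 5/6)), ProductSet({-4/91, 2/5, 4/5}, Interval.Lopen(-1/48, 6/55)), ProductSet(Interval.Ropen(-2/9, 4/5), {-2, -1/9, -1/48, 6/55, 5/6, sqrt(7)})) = EmptySet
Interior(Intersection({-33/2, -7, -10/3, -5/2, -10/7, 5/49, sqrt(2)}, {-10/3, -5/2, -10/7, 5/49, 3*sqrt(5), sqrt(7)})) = EmptySet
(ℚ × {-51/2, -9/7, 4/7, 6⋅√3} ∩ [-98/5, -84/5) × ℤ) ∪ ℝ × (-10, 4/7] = ℝ × (-10, 4/7]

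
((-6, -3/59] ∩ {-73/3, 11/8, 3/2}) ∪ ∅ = ∅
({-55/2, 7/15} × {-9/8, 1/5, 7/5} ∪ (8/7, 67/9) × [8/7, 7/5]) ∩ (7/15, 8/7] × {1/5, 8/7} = ∅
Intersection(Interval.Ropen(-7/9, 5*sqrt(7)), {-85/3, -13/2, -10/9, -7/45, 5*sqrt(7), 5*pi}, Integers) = EmptySet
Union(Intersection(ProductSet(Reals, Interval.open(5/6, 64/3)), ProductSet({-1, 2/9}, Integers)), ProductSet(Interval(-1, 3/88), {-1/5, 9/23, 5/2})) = Union(ProductSet({-1, 2/9}, Range(1, 22, 1)), ProductSet(Interval(-1, 3/88), {-1/5, 9/23, 5/2}))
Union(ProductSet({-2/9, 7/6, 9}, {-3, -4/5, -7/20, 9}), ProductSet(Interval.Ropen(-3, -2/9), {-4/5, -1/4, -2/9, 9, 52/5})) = Union(ProductSet({-2/9, 7/6, 9}, {-3, -4/5, -7/20, 9}), ProductSet(Interval.Ropen(-3, -2/9), {-4/5, -1/4, -2/9, 9, 52/5}))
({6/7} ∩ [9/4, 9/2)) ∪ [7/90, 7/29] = [7/90, 7/29]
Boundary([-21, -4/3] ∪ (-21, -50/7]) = {-21, -4/3}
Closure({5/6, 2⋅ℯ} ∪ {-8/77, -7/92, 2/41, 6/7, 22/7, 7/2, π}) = {-8/77, -7/92, 2/41, 5/6, 6/7, 22/7, 7/2, 2⋅ℯ, π}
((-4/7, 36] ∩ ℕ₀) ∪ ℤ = ℤ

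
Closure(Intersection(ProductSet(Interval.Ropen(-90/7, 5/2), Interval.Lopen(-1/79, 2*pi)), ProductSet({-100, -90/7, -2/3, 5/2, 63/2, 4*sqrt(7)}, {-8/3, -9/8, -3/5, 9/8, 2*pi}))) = ProductSet({-90/7, -2/3}, {9/8, 2*pi})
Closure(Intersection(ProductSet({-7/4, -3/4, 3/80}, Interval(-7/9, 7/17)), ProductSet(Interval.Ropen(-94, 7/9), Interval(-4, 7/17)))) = ProductSet({-7/4, -3/4, 3/80}, Interval(-7/9, 7/17))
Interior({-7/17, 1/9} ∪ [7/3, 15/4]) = (7/3, 15/4)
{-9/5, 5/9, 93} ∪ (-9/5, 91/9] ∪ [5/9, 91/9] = [-9/5, 91/9] ∪ {93}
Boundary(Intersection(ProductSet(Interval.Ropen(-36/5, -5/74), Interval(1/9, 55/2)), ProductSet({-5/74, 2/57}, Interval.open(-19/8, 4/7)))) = EmptySet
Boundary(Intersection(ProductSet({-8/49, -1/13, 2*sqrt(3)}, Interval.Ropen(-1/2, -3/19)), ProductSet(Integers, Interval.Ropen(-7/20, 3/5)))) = EmptySet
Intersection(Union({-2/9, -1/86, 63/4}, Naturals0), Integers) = Naturals0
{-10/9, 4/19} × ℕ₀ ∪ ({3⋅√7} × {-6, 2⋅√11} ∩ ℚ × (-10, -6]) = {-10/9, 4/19} × ℕ₀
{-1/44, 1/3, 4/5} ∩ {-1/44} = {-1/44}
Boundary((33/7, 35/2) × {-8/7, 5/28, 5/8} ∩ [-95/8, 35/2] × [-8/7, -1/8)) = [33/7, 35/2] × {-8/7}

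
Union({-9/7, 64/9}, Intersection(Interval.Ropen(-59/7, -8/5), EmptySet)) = {-9/7, 64/9}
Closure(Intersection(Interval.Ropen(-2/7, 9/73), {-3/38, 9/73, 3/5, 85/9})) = {-3/38}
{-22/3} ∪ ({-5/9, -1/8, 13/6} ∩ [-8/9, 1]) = {-22/3, -5/9, -1/8}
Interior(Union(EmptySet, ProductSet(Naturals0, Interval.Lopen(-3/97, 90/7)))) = EmptySet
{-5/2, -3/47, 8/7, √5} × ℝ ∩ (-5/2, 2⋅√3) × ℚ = {-3/47, 8/7, √5} × ℚ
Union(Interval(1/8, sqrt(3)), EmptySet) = Interval(1/8, sqrt(3))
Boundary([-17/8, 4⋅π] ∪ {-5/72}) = {-17/8, 4⋅π}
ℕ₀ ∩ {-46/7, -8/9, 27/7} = ∅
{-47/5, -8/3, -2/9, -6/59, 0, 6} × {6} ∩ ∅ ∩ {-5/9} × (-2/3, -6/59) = ∅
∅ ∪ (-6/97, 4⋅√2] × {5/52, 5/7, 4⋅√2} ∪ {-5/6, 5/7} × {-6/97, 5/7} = ({-5/6, 5/7} × {-6/97, 5/7}) ∪ ((-6/97, 4⋅√2] × {5/52, 5/7, 4⋅√2})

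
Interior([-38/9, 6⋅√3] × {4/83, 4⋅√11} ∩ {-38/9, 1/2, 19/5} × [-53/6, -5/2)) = ∅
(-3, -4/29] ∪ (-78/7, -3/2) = (-78/7, -4/29]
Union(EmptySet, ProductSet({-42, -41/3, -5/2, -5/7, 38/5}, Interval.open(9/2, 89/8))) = ProductSet({-42, -41/3, -5/2, -5/7, 38/5}, Interval.open(9/2, 89/8))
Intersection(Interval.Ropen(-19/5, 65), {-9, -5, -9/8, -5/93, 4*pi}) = {-9/8, -5/93, 4*pi}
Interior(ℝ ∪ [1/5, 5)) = (-∞, ∞)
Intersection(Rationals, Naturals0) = Naturals0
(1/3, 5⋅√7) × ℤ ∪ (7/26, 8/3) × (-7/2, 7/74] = ((7/26, 8/3) × (-7/2, 7/74]) ∪ ((1/3, 5⋅√7) × ℤ)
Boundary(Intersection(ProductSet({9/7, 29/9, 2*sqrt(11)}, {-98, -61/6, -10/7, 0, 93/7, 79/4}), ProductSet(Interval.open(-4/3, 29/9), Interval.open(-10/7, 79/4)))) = ProductSet({9/7}, {0, 93/7})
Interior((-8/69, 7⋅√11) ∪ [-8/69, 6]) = (-8/69, 7⋅√11)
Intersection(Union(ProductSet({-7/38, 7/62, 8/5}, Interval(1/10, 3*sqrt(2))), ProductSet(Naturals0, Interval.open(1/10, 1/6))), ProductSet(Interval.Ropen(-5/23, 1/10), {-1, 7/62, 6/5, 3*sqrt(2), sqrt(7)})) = Union(ProductSet({-7/38}, {7/62, 6/5, 3*sqrt(2), sqrt(7)}), ProductSet(Range(0, 1, 1), {7/62}))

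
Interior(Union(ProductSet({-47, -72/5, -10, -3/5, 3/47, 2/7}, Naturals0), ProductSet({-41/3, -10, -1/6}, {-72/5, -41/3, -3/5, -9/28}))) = EmptySet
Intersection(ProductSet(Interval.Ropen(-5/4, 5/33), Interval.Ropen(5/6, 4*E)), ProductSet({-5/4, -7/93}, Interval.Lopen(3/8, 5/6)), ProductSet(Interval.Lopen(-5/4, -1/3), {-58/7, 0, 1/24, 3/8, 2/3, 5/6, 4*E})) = EmptySet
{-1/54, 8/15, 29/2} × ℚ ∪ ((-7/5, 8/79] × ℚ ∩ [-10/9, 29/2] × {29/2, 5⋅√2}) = ({-1/54, 8/15, 29/2} × ℚ) ∪ ([-10/9, 8/79] × {29/2})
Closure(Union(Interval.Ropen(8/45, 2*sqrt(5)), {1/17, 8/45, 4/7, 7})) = Union({1/17, 7}, Interval(8/45, 2*sqrt(5)))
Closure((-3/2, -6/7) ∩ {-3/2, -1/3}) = ∅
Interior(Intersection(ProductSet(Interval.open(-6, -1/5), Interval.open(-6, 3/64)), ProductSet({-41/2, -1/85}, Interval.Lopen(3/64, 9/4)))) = EmptySet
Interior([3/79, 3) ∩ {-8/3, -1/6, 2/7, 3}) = ∅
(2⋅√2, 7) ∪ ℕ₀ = ℕ₀ ∪ (2⋅√2, 7]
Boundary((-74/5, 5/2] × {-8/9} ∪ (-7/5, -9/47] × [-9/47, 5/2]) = ([-74/5, 5/2] × {-8/9}) ∪ ({-7/5, -9/47} × [-9/47, 5/2]) ∪ ([-7/5, -9/47] × {-9/47, 5/2})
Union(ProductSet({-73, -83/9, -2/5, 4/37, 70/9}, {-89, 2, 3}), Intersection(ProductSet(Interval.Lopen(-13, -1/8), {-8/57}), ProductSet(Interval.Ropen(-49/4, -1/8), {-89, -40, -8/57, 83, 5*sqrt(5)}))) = Union(ProductSet({-73, -83/9, -2/5, 4/37, 70/9}, {-89, 2, 3}), ProductSet(Interval.Ropen(-49/4, -1/8), {-8/57}))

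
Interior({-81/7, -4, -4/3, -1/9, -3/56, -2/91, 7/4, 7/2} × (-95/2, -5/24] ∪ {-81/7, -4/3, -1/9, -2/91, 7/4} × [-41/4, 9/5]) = ∅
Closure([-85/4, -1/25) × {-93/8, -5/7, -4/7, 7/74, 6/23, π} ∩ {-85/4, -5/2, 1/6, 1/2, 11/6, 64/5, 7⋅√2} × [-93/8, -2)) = {-85/4, -5/2} × {-93/8}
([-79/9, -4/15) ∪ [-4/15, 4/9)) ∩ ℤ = {-8, -7, …, 0}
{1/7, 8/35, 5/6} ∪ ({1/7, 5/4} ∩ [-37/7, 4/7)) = {1/7, 8/35, 5/6}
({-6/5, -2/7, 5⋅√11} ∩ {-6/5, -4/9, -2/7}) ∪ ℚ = ℚ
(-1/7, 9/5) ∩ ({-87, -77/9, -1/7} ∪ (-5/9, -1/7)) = ∅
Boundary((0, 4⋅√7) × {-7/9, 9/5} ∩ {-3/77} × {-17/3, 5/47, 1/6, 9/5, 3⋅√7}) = ∅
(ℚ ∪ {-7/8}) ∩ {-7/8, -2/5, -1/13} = {-7/8, -2/5, -1/13}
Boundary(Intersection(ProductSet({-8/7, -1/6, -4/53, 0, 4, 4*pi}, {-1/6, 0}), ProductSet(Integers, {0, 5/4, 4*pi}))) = ProductSet({0, 4}, {0})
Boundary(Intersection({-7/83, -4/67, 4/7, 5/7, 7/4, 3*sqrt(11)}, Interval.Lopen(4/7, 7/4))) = {5/7, 7/4}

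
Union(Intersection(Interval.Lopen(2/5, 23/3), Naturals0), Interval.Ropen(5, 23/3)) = Union(Interval.Ropen(5, 23/3), Range(1, 8, 1))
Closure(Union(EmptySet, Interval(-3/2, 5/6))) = Interval(-3/2, 5/6)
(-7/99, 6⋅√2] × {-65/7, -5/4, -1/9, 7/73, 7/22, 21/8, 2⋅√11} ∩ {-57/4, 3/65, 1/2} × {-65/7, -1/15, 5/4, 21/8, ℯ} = {3/65, 1/2} × {-65/7, 21/8}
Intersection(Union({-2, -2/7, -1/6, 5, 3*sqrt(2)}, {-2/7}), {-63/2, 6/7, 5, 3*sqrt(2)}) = {5, 3*sqrt(2)}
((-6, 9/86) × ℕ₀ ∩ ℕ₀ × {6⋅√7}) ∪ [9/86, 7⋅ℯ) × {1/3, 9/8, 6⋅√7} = [9/86, 7⋅ℯ) × {1/3, 9/8, 6⋅√7}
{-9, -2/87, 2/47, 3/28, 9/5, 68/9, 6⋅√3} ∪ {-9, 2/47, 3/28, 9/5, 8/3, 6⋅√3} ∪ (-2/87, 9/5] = {-9, 8/3, 68/9, 6⋅√3} ∪ [-2/87, 9/5]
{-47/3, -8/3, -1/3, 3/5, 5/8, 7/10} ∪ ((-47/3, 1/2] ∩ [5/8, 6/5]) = {-47/3, -8/3, -1/3, 3/5, 5/8, 7/10}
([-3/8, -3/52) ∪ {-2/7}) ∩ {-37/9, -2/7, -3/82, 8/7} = {-2/7}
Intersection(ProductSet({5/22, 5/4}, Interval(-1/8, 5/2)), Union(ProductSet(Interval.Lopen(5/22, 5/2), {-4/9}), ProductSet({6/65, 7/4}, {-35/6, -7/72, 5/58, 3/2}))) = EmptySet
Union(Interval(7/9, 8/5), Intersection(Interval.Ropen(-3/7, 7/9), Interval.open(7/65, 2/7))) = Union(Interval.open(7/65, 2/7), Interval(7/9, 8/5))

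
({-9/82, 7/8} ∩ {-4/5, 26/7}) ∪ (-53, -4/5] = (-53, -4/5]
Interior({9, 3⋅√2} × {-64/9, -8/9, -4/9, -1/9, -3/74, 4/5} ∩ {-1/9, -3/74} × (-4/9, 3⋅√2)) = ∅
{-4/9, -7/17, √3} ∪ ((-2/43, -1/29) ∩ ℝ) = {-4/9, -7/17, √3} ∪ (-2/43, -1/29)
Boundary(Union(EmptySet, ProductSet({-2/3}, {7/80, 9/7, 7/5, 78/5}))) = ProductSet({-2/3}, {7/80, 9/7, 7/5, 78/5})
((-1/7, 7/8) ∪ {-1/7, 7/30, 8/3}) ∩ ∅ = ∅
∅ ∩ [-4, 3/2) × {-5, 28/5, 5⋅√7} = ∅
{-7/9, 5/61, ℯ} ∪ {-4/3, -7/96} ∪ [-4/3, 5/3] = [-4/3, 5/3] ∪ {ℯ}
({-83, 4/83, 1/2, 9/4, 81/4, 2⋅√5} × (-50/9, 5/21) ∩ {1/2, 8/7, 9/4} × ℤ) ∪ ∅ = {1/2, 9/4} × {-5, -4, …, 0}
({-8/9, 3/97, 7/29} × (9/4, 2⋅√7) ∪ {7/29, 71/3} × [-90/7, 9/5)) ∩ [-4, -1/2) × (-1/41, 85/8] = {-8/9} × (9/4, 2⋅√7)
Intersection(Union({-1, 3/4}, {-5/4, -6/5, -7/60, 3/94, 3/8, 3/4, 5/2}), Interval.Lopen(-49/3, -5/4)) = {-5/4}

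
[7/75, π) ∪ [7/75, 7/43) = [7/75, π)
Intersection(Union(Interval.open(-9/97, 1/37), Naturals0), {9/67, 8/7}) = EmptySet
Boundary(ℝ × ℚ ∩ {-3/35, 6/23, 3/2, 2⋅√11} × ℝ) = {-3/35, 6/23, 3/2, 2⋅√11} × ℝ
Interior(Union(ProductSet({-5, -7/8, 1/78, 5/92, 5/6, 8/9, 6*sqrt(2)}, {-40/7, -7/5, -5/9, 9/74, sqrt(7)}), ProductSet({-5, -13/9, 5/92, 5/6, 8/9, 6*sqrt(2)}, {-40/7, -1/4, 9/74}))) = EmptySet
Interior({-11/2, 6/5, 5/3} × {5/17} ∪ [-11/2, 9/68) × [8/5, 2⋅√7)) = (-11/2, 9/68) × (8/5, 2⋅√7)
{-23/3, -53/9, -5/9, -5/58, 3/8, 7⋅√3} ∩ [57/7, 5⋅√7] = {7⋅√3}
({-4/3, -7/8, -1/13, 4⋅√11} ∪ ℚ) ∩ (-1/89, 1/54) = ℚ ∩ (-1/89, 1/54)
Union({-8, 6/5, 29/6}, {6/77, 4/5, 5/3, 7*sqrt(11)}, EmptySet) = {-8, 6/77, 4/5, 6/5, 5/3, 29/6, 7*sqrt(11)}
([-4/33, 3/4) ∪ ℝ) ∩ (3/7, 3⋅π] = (3/7, 3⋅π]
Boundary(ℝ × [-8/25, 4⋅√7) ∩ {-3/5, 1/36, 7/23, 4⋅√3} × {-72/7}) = ∅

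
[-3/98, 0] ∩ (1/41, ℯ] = ∅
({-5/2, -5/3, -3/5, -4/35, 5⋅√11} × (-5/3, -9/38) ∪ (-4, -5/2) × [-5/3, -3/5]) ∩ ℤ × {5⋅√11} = ∅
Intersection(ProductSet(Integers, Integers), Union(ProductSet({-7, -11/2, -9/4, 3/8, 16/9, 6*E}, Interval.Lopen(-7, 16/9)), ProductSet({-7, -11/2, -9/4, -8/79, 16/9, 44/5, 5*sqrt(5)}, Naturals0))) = ProductSet({-7}, Union(Naturals0, Range(-6, 2, 1)))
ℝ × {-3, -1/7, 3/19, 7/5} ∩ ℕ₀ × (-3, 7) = ℕ₀ × {-1/7, 3/19, 7/5}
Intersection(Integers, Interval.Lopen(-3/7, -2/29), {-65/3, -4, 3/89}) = EmptySet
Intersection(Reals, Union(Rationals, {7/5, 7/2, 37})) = Rationals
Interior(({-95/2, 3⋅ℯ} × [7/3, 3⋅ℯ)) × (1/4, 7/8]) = ∅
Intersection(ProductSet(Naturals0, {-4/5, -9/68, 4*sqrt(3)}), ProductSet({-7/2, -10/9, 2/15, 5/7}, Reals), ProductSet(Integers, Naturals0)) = EmptySet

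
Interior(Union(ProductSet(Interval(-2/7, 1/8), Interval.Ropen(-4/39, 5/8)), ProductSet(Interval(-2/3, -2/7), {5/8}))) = ProductSet(Interval.open(-2/7, 1/8), Interval.open(-4/39, 5/8))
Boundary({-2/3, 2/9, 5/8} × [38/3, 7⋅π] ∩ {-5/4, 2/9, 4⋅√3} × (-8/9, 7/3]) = ∅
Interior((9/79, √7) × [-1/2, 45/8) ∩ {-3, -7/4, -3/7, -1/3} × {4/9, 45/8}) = ∅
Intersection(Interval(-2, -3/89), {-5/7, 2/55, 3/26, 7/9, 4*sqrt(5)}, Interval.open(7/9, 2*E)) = EmptySet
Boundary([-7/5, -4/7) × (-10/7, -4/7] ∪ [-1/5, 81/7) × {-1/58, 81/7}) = ({-7/5, -4/7} × [-10/7, -4/7]) ∪ ([-7/5, -4/7] × {-10/7, -4/7}) ∪ ([-1/5, 81/7] × {-1/58, 81/7})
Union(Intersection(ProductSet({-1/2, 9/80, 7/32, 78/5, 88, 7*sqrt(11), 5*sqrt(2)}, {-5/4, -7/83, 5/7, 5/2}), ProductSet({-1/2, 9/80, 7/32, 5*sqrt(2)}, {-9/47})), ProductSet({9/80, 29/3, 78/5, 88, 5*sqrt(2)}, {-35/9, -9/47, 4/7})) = ProductSet({9/80, 29/3, 78/5, 88, 5*sqrt(2)}, {-35/9, -9/47, 4/7})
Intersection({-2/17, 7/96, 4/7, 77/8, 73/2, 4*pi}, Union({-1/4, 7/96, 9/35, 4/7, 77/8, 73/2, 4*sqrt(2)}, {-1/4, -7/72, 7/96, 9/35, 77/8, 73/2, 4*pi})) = {7/96, 4/7, 77/8, 73/2, 4*pi}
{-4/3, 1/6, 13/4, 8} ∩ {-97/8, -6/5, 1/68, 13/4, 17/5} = {13/4}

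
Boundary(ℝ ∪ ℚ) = ∅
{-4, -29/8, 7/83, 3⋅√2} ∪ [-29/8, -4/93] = {-4, 7/83, 3⋅√2} ∪ [-29/8, -4/93]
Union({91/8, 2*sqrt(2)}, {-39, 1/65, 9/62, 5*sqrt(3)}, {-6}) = {-39, -6, 1/65, 9/62, 91/8, 2*sqrt(2), 5*sqrt(3)}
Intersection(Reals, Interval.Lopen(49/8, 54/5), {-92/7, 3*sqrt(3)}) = EmptySet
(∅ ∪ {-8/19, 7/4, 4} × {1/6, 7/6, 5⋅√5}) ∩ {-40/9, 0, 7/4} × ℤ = ∅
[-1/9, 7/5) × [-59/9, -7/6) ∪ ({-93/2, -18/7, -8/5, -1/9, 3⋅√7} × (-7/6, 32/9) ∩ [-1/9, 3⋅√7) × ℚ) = ({-1/9} × (ℚ ∩ (-7/6, 32/9))) ∪ ([-1/9, 7/5) × [-59/9, -7/6))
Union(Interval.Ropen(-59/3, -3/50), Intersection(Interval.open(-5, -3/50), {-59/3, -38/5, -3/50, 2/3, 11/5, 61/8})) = Interval.Ropen(-59/3, -3/50)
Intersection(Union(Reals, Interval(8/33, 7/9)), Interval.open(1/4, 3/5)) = Interval.open(1/4, 3/5)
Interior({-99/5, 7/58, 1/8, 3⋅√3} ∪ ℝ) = ℝ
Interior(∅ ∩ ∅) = ∅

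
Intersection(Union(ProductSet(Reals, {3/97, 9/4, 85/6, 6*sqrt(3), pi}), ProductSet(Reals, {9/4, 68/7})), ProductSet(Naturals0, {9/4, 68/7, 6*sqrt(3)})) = ProductSet(Naturals0, {9/4, 68/7, 6*sqrt(3)})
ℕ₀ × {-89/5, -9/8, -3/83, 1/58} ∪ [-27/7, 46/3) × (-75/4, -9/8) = (ℕ₀ × {-89/5, -9/8, -3/83, 1/58}) ∪ ([-27/7, 46/3) × (-75/4, -9/8))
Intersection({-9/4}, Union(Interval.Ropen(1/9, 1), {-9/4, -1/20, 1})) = {-9/4}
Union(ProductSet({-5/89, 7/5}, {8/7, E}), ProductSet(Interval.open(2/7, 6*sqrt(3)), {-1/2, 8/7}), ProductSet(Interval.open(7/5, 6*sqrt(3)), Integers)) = Union(ProductSet({-5/89, 7/5}, {8/7, E}), ProductSet(Interval.open(2/7, 6*sqrt(3)), {-1/2, 8/7}), ProductSet(Interval.open(7/5, 6*sqrt(3)), Integers))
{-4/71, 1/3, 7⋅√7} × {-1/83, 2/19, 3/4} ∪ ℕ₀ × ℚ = (ℕ₀ × ℚ) ∪ ({-4/71, 1/3, 7⋅√7} × {-1/83, 2/19, 3/4})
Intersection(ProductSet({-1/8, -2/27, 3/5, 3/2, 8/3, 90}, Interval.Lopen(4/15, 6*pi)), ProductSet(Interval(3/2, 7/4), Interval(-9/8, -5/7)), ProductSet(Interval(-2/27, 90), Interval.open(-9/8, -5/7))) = EmptySet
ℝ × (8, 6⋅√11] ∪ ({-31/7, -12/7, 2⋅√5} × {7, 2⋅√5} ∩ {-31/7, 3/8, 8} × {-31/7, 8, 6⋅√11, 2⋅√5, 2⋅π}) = ({-31/7} × {2⋅√5}) ∪ (ℝ × (8, 6⋅√11])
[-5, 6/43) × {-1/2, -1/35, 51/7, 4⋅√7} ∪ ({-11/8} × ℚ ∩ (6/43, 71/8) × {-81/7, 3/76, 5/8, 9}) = [-5, 6/43) × {-1/2, -1/35, 51/7, 4⋅√7}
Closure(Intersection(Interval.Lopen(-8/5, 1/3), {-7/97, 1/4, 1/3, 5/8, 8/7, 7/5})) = {-7/97, 1/4, 1/3}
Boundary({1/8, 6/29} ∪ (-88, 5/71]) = {-88, 5/71, 1/8, 6/29}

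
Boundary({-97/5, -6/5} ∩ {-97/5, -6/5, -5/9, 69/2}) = {-97/5, -6/5}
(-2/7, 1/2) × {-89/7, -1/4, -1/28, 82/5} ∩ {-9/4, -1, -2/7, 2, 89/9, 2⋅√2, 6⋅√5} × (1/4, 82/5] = ∅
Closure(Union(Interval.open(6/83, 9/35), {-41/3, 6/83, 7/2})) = Union({-41/3, 7/2}, Interval(6/83, 9/35))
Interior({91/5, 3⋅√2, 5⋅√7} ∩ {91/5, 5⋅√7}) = ∅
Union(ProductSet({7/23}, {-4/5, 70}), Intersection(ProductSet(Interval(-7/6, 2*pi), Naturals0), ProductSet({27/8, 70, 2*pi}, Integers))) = Union(ProductSet({7/23}, {-4/5, 70}), ProductSet({27/8, 2*pi}, Naturals0))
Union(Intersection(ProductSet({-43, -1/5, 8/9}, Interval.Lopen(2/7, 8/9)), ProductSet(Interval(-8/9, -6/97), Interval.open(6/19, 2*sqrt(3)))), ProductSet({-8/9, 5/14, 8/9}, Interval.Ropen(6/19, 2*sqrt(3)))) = Union(ProductSet({-1/5}, Interval.Lopen(6/19, 8/9)), ProductSet({-8/9, 5/14, 8/9}, Interval.Ropen(6/19, 2*sqrt(3))))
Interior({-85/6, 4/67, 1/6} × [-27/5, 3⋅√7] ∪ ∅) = ∅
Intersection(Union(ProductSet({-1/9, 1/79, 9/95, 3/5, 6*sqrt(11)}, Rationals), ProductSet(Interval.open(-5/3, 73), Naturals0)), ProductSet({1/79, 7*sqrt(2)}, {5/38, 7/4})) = ProductSet({1/79}, {5/38, 7/4})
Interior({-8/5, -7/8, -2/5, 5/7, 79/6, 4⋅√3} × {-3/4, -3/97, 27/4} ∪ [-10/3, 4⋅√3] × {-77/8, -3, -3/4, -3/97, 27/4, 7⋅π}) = ∅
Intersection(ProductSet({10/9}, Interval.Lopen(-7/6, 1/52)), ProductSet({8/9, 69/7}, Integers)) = EmptySet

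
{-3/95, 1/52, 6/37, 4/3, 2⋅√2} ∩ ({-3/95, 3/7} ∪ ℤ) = {-3/95}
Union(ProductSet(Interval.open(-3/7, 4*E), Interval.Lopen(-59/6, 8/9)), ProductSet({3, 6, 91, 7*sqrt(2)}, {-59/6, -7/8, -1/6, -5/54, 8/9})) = Union(ProductSet({3, 6, 91, 7*sqrt(2)}, {-59/6, -7/8, -1/6, -5/54, 8/9}), ProductSet(Interval.open(-3/7, 4*E), Interval.Lopen(-59/6, 8/9)))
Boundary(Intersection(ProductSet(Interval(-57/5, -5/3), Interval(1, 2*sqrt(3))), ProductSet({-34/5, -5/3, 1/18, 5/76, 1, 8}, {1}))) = ProductSet({-34/5, -5/3}, {1})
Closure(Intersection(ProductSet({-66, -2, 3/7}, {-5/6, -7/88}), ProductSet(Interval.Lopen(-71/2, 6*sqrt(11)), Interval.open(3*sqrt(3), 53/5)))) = EmptySet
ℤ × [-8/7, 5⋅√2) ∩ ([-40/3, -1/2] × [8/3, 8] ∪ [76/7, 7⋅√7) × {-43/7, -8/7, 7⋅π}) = ({11, 12, …, 18} × {-8/7}) ∪ ({-13, -12, …, -1} × [8/3, 5⋅√2))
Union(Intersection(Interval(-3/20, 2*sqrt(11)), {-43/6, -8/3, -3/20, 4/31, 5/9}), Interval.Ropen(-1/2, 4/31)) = Union({5/9}, Interval(-1/2, 4/31))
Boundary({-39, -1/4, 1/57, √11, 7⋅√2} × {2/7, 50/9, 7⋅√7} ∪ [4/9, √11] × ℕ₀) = ([4/9, √11] × ℕ₀) ∪ ({-39, -1/4, 1/57, √11, 7⋅√2} × {2/7, 50/9, 7⋅√7})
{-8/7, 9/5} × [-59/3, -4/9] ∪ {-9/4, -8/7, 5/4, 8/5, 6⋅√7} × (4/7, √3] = ({-8/7, 9/5} × [-59/3, -4/9]) ∪ ({-9/4, -8/7, 5/4, 8/5, 6⋅√7} × (4/7, √3])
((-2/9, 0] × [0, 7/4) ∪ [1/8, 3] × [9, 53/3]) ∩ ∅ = ∅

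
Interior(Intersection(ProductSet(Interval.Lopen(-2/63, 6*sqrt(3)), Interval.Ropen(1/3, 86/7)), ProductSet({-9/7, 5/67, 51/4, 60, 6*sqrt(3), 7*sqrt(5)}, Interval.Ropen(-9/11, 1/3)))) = EmptySet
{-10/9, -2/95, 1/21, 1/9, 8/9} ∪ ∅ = {-10/9, -2/95, 1/21, 1/9, 8/9}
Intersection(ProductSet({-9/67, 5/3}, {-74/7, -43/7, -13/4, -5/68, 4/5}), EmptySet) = EmptySet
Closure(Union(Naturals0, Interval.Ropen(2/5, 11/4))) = Union(Complement(Naturals0, Interval.open(2/5, 11/4)), Interval(2/5, 11/4), Naturals0)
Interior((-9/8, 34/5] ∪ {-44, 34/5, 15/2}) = (-9/8, 34/5)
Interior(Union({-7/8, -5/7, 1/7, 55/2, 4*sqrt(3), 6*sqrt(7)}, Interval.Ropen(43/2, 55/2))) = Interval.open(43/2, 55/2)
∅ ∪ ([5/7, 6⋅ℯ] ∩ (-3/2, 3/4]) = [5/7, 3/4]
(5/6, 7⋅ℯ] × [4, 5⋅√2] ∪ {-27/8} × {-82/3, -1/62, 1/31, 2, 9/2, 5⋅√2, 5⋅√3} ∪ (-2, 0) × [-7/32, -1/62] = ((-2, 0) × [-7/32, -1/62]) ∪ ((5/6, 7⋅ℯ] × [4, 5⋅√2]) ∪ ({-27/8} × {-82/3, -1/62, 1/31, 2, 9/2, 5⋅√2, 5⋅√3})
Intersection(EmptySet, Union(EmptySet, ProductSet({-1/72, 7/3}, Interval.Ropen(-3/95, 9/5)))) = EmptySet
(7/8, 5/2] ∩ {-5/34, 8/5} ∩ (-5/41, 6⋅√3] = {8/5}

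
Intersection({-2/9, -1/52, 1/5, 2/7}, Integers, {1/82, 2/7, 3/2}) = EmptySet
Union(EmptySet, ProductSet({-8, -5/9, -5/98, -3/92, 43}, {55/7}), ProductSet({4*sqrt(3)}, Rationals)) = Union(ProductSet({4*sqrt(3)}, Rationals), ProductSet({-8, -5/9, -5/98, -3/92, 43}, {55/7}))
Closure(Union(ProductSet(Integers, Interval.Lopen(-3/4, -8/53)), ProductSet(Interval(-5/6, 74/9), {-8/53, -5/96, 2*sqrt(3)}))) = Union(ProductSet(Integers, Interval(-3/4, -8/53)), ProductSet(Interval(-5/6, 74/9), {-8/53, -5/96, 2*sqrt(3)}))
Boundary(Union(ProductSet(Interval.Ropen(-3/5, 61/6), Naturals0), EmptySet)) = ProductSet(Interval(-3/5, 61/6), Naturals0)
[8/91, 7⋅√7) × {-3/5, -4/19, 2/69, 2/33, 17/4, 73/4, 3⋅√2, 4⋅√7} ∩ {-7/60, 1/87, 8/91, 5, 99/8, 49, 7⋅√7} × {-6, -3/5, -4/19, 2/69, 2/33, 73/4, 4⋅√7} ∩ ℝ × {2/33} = {8/91, 5, 99/8} × {2/33}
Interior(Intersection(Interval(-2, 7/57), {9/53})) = EmptySet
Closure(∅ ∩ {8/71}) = ∅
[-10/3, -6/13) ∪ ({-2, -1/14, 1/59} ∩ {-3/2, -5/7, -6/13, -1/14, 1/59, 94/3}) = [-10/3, -6/13) ∪ {-1/14, 1/59}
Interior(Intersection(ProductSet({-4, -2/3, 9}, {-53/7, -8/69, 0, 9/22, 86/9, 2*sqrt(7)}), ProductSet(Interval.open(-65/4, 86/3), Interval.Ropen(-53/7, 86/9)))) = EmptySet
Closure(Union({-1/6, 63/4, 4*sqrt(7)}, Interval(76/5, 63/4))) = Union({-1/6, 4*sqrt(7)}, Interval(76/5, 63/4))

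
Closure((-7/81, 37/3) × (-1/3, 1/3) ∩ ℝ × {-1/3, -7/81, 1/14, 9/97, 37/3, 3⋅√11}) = [-7/81, 37/3] × {-7/81, 1/14, 9/97}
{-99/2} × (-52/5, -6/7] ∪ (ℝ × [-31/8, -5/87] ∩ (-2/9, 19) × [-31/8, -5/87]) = ({-99/2} × (-52/5, -6/7]) ∪ ((-2/9, 19) × [-31/8, -5/87])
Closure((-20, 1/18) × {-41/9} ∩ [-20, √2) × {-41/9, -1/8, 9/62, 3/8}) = [-20, 1/18] × {-41/9}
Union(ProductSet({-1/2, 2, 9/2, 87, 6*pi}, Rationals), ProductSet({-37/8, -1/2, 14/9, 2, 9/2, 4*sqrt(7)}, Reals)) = Union(ProductSet({-1/2, 2, 9/2, 87, 6*pi}, Rationals), ProductSet({-37/8, -1/2, 14/9, 2, 9/2, 4*sqrt(7)}, Reals))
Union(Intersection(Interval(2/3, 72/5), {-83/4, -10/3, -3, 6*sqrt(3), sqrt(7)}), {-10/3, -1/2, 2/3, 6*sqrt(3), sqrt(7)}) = {-10/3, -1/2, 2/3, 6*sqrt(3), sqrt(7)}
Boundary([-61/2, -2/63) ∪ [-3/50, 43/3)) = {-61/2, 43/3}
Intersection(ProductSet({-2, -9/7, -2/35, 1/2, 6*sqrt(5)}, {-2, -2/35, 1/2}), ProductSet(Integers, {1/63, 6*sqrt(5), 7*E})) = EmptySet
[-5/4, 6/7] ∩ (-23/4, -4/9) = [-5/4, -4/9)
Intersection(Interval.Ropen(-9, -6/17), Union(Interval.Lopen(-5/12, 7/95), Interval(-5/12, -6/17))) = Interval.Ropen(-5/12, -6/17)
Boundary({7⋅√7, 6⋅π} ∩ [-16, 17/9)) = ∅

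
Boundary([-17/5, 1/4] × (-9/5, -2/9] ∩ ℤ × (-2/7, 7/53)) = {-3, -2, -1, 0} × [-2/7, -2/9]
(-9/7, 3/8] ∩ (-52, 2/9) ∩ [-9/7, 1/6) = (-9/7, 1/6)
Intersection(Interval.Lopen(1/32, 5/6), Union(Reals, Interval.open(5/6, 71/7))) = Interval.Lopen(1/32, 5/6)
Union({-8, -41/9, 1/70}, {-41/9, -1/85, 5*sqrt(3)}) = {-8, -41/9, -1/85, 1/70, 5*sqrt(3)}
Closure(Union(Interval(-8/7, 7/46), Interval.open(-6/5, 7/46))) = Interval(-6/5, 7/46)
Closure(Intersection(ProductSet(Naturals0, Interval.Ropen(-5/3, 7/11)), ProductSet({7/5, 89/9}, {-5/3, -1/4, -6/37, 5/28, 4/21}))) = EmptySet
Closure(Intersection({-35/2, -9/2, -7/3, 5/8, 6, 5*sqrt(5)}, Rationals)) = {-35/2, -9/2, -7/3, 5/8, 6}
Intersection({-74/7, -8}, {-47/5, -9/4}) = EmptySet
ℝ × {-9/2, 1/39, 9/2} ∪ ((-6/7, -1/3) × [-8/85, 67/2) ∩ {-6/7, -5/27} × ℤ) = ℝ × {-9/2, 1/39, 9/2}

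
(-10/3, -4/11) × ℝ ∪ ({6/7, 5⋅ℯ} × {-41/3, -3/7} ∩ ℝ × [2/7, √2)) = (-10/3, -4/11) × ℝ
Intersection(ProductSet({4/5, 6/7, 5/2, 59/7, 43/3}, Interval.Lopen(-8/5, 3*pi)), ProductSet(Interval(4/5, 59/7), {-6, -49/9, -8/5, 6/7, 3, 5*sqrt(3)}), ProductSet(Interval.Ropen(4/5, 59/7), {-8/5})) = EmptySet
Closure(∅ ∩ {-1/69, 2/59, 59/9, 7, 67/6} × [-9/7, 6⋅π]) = ∅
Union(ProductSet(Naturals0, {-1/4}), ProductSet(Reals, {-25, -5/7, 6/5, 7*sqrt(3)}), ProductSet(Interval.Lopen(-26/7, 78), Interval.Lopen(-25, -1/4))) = Union(ProductSet(Interval.Lopen(-26/7, 78), Interval.Lopen(-25, -1/4)), ProductSet(Naturals0, {-1/4}), ProductSet(Reals, {-25, -5/7, 6/5, 7*sqrt(3)}))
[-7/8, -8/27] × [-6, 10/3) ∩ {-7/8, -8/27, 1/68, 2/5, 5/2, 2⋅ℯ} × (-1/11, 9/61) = {-7/8, -8/27} × (-1/11, 9/61)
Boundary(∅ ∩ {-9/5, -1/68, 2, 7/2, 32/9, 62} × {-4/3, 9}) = ∅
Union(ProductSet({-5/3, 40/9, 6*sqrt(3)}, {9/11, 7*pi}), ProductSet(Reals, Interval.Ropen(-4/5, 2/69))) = Union(ProductSet({-5/3, 40/9, 6*sqrt(3)}, {9/11, 7*pi}), ProductSet(Reals, Interval.Ropen(-4/5, 2/69)))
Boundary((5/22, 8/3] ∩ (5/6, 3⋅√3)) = {5/6, 8/3}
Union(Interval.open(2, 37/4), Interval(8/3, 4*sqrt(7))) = Interval.Lopen(2, 4*sqrt(7))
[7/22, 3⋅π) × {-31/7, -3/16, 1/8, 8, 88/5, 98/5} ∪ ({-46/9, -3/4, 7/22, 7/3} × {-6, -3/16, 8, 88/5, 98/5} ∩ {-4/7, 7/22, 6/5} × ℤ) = ({7/22} × {-6, 8}) ∪ ([7/22, 3⋅π) × {-31/7, -3/16, 1/8, 8, 88/5, 98/5})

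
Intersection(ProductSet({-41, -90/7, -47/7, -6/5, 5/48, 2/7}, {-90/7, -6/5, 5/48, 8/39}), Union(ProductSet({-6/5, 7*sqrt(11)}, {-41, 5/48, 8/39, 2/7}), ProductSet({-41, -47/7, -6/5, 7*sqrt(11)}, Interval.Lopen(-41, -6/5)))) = Union(ProductSet({-6/5}, {5/48, 8/39}), ProductSet({-41, -47/7, -6/5}, {-90/7, -6/5}))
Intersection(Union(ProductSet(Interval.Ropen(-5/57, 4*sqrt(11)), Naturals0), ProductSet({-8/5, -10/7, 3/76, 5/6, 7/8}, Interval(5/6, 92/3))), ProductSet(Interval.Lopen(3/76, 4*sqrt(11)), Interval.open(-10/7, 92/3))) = Union(ProductSet({5/6, 7/8}, Interval.Ropen(5/6, 92/3)), ProductSet(Interval.open(3/76, 4*sqrt(11)), Range(0, 31, 1)))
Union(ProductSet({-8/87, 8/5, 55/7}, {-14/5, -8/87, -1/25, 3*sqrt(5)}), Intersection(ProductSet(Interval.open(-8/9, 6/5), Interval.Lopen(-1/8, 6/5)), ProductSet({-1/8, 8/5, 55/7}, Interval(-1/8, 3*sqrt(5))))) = Union(ProductSet({-1/8}, Interval.Lopen(-1/8, 6/5)), ProductSet({-8/87, 8/5, 55/7}, {-14/5, -8/87, -1/25, 3*sqrt(5)}))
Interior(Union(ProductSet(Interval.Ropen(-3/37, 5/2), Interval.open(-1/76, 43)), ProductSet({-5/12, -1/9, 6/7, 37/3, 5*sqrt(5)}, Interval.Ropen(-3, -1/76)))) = ProductSet(Interval.open(-3/37, 5/2), Interval.open(-1/76, 43))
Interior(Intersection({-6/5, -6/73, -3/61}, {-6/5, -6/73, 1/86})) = EmptySet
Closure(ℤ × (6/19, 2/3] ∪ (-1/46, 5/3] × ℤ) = (ℤ × [6/19, 2/3]) ∪ ([-1/46, 5/3] × ℤ)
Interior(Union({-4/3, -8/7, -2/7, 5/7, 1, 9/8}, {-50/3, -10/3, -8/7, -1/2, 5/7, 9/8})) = EmptySet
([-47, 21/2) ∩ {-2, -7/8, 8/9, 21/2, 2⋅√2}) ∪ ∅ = {-2, -7/8, 8/9, 2⋅√2}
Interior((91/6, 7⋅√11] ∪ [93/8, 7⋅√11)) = (93/8, 7⋅√11)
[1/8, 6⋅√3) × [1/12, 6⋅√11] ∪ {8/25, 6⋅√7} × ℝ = ({8/25, 6⋅√7} × ℝ) ∪ ([1/8, 6⋅√3) × [1/12, 6⋅√11])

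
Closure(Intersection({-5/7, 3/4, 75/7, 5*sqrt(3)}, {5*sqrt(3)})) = {5*sqrt(3)}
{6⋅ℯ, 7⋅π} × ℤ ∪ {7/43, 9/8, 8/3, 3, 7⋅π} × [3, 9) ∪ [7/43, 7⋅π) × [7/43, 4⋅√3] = ({6⋅ℯ, 7⋅π} × ℤ) ∪ ({7/43, 9/8, 8/3, 3, 7⋅π} × [3, 9)) ∪ ([7/43, 7⋅π) × [7/43, 4⋅√3])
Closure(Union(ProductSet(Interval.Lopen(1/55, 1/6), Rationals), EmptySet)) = ProductSet(Interval(1/55, 1/6), Reals)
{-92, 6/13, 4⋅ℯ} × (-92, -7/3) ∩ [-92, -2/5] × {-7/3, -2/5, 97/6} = ∅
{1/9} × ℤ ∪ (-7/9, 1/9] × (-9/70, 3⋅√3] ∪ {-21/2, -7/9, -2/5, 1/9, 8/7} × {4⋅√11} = ({1/9} × ℤ) ∪ ({-21/2, -7/9, -2/5, 1/9, 8/7} × {4⋅√11}) ∪ ((-7/9, 1/9] × (-9/70, 3⋅√3])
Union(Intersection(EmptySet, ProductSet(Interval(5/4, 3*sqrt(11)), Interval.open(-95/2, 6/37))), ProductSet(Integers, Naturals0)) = ProductSet(Integers, Naturals0)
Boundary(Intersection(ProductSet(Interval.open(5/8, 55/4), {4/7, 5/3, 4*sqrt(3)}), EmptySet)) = EmptySet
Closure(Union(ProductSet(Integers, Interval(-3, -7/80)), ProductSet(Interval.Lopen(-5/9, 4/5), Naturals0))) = Union(ProductSet(Integers, Interval(-3, -7/80)), ProductSet(Interval(-5/9, 4/5), Naturals0))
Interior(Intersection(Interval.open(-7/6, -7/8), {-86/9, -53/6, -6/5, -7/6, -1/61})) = EmptySet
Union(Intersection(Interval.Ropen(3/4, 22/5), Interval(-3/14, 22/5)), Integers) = Union(Integers, Interval.Ropen(3/4, 22/5))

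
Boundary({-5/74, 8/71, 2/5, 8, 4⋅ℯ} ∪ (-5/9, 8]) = {-5/9, 8, 4⋅ℯ}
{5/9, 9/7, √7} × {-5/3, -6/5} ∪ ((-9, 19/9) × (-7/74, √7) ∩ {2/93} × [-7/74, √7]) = ({2/93} × (-7/74, √7)) ∪ ({5/9, 9/7, √7} × {-5/3, -6/5})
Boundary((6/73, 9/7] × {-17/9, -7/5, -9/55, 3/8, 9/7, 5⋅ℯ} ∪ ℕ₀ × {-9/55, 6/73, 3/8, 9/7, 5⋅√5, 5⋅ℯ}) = ([6/73, 9/7] × {-17/9, -7/5, -9/55, 3/8, 9/7, 5⋅ℯ}) ∪ (ℕ₀ × {-9/55, 6/73, 3/8, 9/7, 5⋅√5, 5⋅ℯ})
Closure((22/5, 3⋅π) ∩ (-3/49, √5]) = ∅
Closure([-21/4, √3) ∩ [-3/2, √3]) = [-3/2, √3]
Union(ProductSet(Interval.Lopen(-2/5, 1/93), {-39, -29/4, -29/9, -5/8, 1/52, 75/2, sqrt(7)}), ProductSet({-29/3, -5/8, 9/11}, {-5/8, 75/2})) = Union(ProductSet({-29/3, -5/8, 9/11}, {-5/8, 75/2}), ProductSet(Interval.Lopen(-2/5, 1/93), {-39, -29/4, -29/9, -5/8, 1/52, 75/2, sqrt(7)}))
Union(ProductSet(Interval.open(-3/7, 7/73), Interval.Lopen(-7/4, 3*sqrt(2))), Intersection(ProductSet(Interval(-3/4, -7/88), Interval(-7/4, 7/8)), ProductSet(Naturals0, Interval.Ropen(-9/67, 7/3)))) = ProductSet(Interval.open(-3/7, 7/73), Interval.Lopen(-7/4, 3*sqrt(2)))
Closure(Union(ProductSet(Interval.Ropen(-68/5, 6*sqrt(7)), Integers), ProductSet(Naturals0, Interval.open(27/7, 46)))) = Union(ProductSet(Interval(-68/5, 6*sqrt(7)), Integers), ProductSet(Naturals0, Interval(27/7, 46)))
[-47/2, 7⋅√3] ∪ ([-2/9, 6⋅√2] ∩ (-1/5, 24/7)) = [-47/2, 7⋅√3]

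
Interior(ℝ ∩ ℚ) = ∅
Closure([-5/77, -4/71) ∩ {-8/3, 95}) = ∅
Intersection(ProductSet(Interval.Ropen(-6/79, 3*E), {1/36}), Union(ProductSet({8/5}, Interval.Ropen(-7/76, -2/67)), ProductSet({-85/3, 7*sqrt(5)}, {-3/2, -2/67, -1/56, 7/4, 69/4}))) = EmptySet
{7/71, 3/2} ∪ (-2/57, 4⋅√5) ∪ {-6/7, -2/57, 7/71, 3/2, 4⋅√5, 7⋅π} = {-6/7, 7⋅π} ∪ [-2/57, 4⋅√5]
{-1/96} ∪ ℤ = ℤ ∪ {-1/96}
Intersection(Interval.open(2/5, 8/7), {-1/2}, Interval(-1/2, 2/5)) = EmptySet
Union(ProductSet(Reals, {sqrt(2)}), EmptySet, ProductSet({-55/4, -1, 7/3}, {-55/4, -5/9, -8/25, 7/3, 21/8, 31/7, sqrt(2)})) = Union(ProductSet({-55/4, -1, 7/3}, {-55/4, -5/9, -8/25, 7/3, 21/8, 31/7, sqrt(2)}), ProductSet(Reals, {sqrt(2)}))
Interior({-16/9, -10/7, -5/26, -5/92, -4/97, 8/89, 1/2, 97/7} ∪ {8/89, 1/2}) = ∅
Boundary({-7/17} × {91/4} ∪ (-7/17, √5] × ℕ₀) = ({-7/17} × {91/4}) ∪ ([-7/17, √5] × ℕ₀)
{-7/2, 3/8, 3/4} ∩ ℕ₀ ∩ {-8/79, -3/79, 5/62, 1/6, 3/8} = ∅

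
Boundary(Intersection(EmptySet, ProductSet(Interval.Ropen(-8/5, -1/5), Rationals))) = EmptySet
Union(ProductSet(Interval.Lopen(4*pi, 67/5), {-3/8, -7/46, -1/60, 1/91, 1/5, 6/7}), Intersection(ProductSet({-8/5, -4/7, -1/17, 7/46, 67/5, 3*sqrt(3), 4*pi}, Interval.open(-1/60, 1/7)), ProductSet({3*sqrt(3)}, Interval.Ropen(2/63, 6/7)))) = Union(ProductSet({3*sqrt(3)}, Interval.Ropen(2/63, 1/7)), ProductSet(Interval.Lopen(4*pi, 67/5), {-3/8, -7/46, -1/60, 1/91, 1/5, 6/7}))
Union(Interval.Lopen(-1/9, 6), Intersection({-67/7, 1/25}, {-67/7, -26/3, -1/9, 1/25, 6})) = Union({-67/7}, Interval.Lopen(-1/9, 6))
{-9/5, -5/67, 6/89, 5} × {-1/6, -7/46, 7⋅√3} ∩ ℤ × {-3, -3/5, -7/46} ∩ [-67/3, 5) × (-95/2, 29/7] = ∅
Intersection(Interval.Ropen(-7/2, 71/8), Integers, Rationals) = Range(-3, 9, 1)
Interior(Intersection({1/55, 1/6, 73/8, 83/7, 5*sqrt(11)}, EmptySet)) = EmptySet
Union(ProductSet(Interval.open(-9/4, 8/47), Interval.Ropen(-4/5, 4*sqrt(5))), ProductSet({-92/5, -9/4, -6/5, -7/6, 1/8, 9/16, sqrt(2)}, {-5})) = Union(ProductSet({-92/5, -9/4, -6/5, -7/6, 1/8, 9/16, sqrt(2)}, {-5}), ProductSet(Interval.open(-9/4, 8/47), Interval.Ropen(-4/5, 4*sqrt(5))))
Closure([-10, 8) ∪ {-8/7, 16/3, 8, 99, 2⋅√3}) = [-10, 8] ∪ {99}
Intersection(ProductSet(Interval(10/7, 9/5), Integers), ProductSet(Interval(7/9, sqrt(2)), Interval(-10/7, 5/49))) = EmptySet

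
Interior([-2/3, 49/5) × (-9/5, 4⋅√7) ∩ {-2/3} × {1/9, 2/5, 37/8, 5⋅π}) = ∅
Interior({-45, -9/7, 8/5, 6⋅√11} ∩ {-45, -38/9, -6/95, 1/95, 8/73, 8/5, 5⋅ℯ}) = ∅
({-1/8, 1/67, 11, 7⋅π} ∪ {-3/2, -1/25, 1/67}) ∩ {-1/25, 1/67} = {-1/25, 1/67}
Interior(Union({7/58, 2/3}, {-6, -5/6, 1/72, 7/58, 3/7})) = EmptySet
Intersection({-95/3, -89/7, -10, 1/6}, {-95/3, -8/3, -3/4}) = {-95/3}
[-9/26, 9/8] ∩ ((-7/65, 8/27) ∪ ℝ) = [-9/26, 9/8]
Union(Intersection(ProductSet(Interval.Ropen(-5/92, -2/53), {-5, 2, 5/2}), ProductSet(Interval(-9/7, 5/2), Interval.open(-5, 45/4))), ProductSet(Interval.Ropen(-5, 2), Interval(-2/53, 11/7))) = Union(ProductSet(Interval.Ropen(-5, 2), Interval(-2/53, 11/7)), ProductSet(Interval.Ropen(-5/92, -2/53), {2, 5/2}))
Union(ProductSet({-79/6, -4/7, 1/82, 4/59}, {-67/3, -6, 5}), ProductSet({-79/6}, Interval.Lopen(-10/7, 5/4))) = Union(ProductSet({-79/6}, Interval.Lopen(-10/7, 5/4)), ProductSet({-79/6, -4/7, 1/82, 4/59}, {-67/3, -6, 5}))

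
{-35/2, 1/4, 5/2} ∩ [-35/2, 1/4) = {-35/2}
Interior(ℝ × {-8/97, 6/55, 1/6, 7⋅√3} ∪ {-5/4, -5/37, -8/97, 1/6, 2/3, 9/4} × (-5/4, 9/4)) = ∅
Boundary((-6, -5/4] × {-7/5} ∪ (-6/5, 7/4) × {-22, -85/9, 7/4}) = ([-6, -5/4] × {-7/5}) ∪ ([-6/5, 7/4] × {-22, -85/9, 7/4})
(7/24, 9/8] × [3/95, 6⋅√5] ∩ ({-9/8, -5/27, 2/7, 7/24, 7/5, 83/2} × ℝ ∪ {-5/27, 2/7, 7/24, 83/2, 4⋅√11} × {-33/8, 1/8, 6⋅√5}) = ∅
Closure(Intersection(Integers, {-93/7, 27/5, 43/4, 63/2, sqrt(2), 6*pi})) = EmptySet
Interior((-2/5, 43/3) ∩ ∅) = ∅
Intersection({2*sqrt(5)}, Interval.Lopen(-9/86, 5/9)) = EmptySet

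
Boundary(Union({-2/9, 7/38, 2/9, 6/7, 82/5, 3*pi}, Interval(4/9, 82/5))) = {-2/9, 7/38, 2/9, 4/9, 82/5}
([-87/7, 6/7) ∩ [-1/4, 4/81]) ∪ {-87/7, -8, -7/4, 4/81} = {-87/7, -8, -7/4} ∪ [-1/4, 4/81]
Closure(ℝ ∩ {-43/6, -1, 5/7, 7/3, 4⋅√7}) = {-43/6, -1, 5/7, 7/3, 4⋅√7}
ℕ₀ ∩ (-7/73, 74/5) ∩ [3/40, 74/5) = {1, 2, …, 14}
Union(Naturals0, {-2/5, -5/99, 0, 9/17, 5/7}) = Union({-2/5, -5/99, 9/17, 5/7}, Naturals0)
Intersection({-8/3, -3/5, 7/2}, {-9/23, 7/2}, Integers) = EmptySet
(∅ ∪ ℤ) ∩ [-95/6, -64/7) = {-15, -14, …, -10}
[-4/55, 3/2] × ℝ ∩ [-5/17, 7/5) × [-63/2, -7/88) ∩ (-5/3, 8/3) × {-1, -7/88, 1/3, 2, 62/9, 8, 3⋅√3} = [-4/55, 7/5) × {-1}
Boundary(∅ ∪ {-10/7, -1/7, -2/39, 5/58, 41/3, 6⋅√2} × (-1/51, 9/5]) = {-10/7, -1/7, -2/39, 5/58, 41/3, 6⋅√2} × [-1/51, 9/5]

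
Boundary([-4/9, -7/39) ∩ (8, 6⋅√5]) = ∅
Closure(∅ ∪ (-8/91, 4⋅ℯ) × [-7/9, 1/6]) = [-8/91, 4⋅ℯ] × [-7/9, 1/6]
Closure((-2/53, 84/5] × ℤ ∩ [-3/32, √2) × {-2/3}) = ∅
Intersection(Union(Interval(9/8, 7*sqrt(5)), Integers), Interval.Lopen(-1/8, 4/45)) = Range(0, 1, 1)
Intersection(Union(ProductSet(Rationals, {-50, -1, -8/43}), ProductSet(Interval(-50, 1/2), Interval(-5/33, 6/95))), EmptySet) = EmptySet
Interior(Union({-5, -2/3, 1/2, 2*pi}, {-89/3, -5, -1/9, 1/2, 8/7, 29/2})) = EmptySet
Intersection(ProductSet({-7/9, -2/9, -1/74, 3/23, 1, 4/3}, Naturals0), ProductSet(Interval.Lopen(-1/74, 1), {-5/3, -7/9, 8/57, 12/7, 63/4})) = EmptySet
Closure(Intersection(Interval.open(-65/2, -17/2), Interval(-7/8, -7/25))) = EmptySet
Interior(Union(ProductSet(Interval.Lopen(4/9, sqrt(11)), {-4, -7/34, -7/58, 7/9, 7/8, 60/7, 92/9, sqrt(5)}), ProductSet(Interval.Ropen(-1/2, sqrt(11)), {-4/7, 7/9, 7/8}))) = EmptySet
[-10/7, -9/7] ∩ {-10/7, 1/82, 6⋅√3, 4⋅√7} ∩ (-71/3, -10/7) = ∅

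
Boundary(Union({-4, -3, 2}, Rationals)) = Reals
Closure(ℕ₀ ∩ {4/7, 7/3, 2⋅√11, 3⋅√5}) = ∅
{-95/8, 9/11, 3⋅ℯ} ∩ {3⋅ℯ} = {3⋅ℯ}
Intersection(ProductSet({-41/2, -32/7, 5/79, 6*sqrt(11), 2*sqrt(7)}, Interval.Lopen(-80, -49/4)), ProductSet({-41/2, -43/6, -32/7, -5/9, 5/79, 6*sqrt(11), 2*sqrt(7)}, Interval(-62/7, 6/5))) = EmptySet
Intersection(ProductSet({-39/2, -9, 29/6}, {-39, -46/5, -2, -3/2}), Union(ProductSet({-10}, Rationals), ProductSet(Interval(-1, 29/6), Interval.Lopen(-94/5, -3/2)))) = ProductSet({29/6}, {-46/5, -2, -3/2})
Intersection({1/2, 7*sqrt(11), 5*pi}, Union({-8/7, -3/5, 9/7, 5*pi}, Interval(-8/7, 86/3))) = {1/2, 7*sqrt(11), 5*pi}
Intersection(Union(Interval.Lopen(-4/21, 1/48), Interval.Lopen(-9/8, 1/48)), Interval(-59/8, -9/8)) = EmptySet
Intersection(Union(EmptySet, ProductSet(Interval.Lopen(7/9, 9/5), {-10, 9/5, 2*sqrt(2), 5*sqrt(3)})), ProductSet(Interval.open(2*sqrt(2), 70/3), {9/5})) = EmptySet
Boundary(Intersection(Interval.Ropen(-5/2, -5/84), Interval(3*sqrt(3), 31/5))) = EmptySet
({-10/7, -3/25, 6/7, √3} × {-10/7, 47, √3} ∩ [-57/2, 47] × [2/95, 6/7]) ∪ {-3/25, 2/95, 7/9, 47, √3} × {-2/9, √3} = {-3/25, 2/95, 7/9, 47, √3} × {-2/9, √3}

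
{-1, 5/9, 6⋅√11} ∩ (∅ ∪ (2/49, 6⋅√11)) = {5/9}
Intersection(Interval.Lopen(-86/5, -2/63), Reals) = Interval.Lopen(-86/5, -2/63)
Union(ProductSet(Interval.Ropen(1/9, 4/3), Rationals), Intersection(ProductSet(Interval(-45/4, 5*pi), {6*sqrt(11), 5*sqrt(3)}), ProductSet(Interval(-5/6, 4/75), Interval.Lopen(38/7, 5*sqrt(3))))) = Union(ProductSet(Interval(-5/6, 4/75), {5*sqrt(3)}), ProductSet(Interval.Ropen(1/9, 4/3), Rationals))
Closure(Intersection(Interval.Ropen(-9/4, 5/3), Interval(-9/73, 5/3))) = Interval(-9/73, 5/3)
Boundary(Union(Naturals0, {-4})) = Union({-4}, Naturals0)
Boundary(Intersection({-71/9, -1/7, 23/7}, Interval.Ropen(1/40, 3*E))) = {23/7}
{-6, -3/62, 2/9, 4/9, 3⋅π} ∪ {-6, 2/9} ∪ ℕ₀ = {-6, -3/62, 2/9, 4/9, 3⋅π} ∪ ℕ₀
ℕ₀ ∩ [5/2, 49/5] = {3, 4, …, 9}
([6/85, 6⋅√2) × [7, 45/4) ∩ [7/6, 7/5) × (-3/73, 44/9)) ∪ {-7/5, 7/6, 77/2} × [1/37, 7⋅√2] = {-7/5, 7/6, 77/2} × [1/37, 7⋅√2]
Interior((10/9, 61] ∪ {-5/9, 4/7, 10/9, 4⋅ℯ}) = (10/9, 61)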